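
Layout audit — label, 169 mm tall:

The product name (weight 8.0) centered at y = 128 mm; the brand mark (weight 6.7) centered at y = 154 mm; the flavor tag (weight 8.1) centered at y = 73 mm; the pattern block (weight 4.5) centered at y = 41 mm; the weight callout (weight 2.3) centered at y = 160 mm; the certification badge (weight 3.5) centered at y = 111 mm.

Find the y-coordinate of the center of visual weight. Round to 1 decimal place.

Σw = 8.0 + 6.7 + 8.1 + 4.5 + 2.3 + 3.5 = 33.1.
Σw·y = 8.0·128 + 6.7·154 + 8.1·73 + 4.5·41 + 2.3·160 + 3.5·111 = 3588.1, so ȳ = 3588.1/33.1 ≈ 108.40.

y ≈ 108.4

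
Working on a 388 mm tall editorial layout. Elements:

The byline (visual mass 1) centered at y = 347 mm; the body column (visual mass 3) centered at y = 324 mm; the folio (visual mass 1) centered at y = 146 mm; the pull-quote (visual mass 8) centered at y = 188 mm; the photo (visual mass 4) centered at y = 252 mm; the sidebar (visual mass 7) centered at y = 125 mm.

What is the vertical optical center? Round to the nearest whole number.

y ≈ 202

Weights sum to 1 + 3 + 1 + 8 + 4 + 7 = 24.
y: moment 4852 / weight 24 ≈ 202.17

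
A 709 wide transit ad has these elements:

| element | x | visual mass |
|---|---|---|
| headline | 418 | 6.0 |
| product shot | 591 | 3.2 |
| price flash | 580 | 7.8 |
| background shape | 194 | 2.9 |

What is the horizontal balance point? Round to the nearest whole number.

x ≈ 477

Total weight = 6.0 + 3.2 + 7.8 + 2.9 = 19.9.
Σw·x = 6.0·418 + 3.2·591 + 7.8·580 + 2.9·194 = 9485.8, so x̄ = 9485.8/19.9 ≈ 476.67.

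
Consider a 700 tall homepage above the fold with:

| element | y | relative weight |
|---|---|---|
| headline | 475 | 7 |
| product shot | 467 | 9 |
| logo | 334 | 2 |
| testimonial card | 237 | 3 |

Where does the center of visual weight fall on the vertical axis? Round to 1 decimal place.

y ≈ 424.1

Total weight = 7 + 9 + 2 + 3 = 21.
Σw·y = 7·475 + 9·467 + 2·334 + 3·237 = 8907, so ȳ = 8907/21 ≈ 424.14.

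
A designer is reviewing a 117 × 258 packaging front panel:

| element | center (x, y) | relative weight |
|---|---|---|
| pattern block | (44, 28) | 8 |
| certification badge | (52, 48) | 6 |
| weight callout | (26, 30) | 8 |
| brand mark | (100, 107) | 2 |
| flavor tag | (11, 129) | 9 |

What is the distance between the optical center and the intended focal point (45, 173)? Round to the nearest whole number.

Σw = 8 + 6 + 8 + 2 + 9 = 33.
x: (8·44 + 6·52 + 8·26 + 2·100 + 9·11) / 33 = 1171 / 33 ≈ 35.48
y: (8·28 + 6·48 + 8·30 + 2·107 + 9·129) / 33 = 2127 / 33 ≈ 64.45
Offset from (45, 173): Δx ≈ -9.52, Δy ≈ -108.55; distance = √(Δx² + Δy²) ≈ 108.96.

≈ 109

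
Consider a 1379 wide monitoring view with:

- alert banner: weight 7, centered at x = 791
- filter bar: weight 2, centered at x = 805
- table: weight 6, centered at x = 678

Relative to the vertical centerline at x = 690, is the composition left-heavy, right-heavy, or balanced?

Total weight = 7 + 2 + 6 = 15.
x: (7·791 + 2·805 + 6·678) / 15 = 11215 / 15 ≈ 747.67
Since 747.7 is right of 690, the composition reads right-heavy.

right-heavy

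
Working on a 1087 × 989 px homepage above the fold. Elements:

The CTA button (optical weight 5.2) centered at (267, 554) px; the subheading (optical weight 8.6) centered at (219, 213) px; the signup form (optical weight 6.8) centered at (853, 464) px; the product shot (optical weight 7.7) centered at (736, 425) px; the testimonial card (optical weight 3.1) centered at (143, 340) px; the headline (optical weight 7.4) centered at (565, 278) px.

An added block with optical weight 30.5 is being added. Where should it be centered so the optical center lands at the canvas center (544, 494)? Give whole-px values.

New total weight: (5.2 + 8.6 + 6.8 + 7.7 + 3.1 + 7.4) + 30.5 = 69.3.
Along x: (19363.7 + 30.5·x) / 69.3 = 544 (existing moment 5.2·267 + 8.6·219 + 6.8·853 + 7.7·736 + 3.1·143 + 7.4·565 = 19363.7) ⇒ x = (37699.2 − 19363.7) / 30.5 ≈ 601.16.
Along y: (14251.5 + 30.5·y) / 69.3 = 494 (existing moment 5.2·554 + 8.6·213 + 6.8·464 + 7.7·425 + 3.1·340 + 7.4·278 = 14251.5) ⇒ y = (34234.2 − 14251.5) / 30.5 ≈ 655.17.

(601, 655)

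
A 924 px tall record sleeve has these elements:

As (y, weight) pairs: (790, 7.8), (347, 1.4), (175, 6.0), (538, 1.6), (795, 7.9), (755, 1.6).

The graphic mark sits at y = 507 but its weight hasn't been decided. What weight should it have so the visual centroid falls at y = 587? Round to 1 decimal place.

Existing Σw = 26.3 (7.8 + 1.4 + 6.0 + 1.6 + 7.9 + 1.6); existing moment 7.8·790 + 1.4·347 + 6.0·175 + 1.6·538 + 7.9·795 + 1.6·755 = 16047.1.
Balance at y = 587 requires (16047.1 + w·507) / (26.3 + w) = 587.
Rearranging, w·(507 − 587) = 587·26.3 − 16047.1 = -609.0, so w ≈ -609.0/-80 = 7.61.

w ≈ 7.6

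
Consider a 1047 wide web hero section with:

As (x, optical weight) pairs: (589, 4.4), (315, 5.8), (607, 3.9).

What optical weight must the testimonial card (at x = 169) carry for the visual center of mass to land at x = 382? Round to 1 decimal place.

w ≈ 6.6

Existing Σw = 14.1 (4.4 + 5.8 + 3.9); existing moment 4.4·589 + 5.8·315 + 3.9·607 = 6785.9.
Set Σw·x/Σw = 382: (6785.9 + 169w) = 382·(14.1 + w).
Solving: w = (382·14.1 − 6785.9) / (169 − 382) = -1399.7 / -213 ≈ 6.57.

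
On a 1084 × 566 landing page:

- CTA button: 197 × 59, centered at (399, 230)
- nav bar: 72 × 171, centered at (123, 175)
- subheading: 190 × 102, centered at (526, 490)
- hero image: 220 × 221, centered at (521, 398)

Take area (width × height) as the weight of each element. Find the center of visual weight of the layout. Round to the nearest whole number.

(453, 366)

Areas → weights: CTA button 197·59 = 11623, nav bar 72·171 = 12312, subheading 190·102 = 19380, hero image 220·221 = 48620; Σw = 91935.
x-moment: 11623·399 + 12312·123 + 19380·526 + 48620·521 = 41676853; centroid 41676853/91935 ≈ 453.33.
y-moment: 11623·230 + 12312·175 + 19380·490 + 48620·398 = 33674850; centroid 33674850/91935 ≈ 366.29.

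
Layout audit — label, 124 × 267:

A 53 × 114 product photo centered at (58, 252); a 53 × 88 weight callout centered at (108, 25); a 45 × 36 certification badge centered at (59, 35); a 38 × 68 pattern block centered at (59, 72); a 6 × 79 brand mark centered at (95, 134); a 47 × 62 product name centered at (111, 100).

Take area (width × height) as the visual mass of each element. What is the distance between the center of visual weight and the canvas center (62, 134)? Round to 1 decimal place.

Areas: product photo 53·114 = 6042, weight callout 53·88 = 4664, certification badge 45·36 = 1620, pattern block 38·68 = 2584, brand mark 6·79 = 474, product name 47·62 = 2914. Total weight = 18298.
x-moment: 6042·58 + 4664·108 + 1620·59 + 2584·59 + 474·95 + 2914·111 = 1470668; centroid 1470668/18298 ≈ 80.37.
y-moment: 6042·252 + 4664·25 + 1620·35 + 2584·72 + 474·134 + 2914·100 = 2236848; centroid 2236848/18298 ≈ 122.25.
Offset from (62, 134): Δx ≈ 18.37, Δy ≈ -11.75; distance = √(Δx² + Δy²) ≈ 21.81.

≈ 21.8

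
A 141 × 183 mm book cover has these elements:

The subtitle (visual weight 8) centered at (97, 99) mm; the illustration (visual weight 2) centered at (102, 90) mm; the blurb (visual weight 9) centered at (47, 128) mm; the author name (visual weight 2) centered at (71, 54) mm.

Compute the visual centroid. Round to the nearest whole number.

(74, 106)

Weights sum to 8 + 2 + 9 + 2 = 21.
Σw·x = 8·97 + 2·102 + 9·47 + 2·71 = 1545, so x̄ = 1545/21 ≈ 73.57.
Σw·y = 8·99 + 2·90 + 9·128 + 2·54 = 2232, so ȳ = 2232/21 ≈ 106.29.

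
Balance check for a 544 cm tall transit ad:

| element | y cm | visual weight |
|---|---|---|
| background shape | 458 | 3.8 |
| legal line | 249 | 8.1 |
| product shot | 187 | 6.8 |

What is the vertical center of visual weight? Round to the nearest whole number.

y ≈ 269

Weights sum to 3.8 + 8.1 + 6.8 = 18.7.
Σw·y = 3.8·458 + 8.1·249 + 6.8·187 = 5028.9, so ȳ = 5028.9/18.7 ≈ 268.93.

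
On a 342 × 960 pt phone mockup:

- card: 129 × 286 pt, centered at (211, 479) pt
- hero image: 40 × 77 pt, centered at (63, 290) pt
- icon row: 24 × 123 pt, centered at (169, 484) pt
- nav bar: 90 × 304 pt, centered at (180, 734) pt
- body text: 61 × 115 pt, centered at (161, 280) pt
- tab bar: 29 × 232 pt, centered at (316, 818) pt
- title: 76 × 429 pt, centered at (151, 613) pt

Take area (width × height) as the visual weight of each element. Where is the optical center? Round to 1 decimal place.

Areas: card 129·286 = 36894, hero image 40·77 = 3080, icon row 24·123 = 2952, nav bar 90·304 = 27360, body text 61·115 = 7015, tab bar 29·232 = 6728, title 76·429 = 32604. Total weight = 116633.
x: (36894·211 + 3080·63 + 2952·169 + 27360·180 + 7015·161 + 6728·316 + 32604·151) / 116633 = 21581029 / 116633 ≈ 185.03
y: (36894·479 + 3080·290 + 2952·484 + 27360·734 + 7015·280 + 6728·818 + 32604·613) / 116633 = 67530390 / 116633 ≈ 579.00

(185.0, 579.0)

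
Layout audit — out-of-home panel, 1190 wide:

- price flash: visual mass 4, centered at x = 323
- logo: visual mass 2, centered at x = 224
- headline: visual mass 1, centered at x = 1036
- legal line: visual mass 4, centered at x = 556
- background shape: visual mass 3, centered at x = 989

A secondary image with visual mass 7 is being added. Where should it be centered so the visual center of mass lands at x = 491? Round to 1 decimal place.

x ≈ 334.9

New total weight: (4 + 2 + 1 + 4 + 3) + 7 = 21.
x: need Σw·x = 21·491 = 10311. Existing = 4·323 + 2·224 + 1·1036 + 4·556 + 3·989 = 7967. Remainder 2344 / 7 ≈ 334.86.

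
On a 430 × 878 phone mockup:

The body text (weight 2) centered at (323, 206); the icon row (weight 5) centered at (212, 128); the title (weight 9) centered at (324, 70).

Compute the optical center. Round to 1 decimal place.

Σw = 2 + 5 + 9 = 16.
Σw·x = 2·323 + 5·212 + 9·324 = 4622, so x̄ = 4622/16 ≈ 288.88.
Σw·y = 2·206 + 5·128 + 9·70 = 1682, so ȳ = 1682/16 ≈ 105.12.

(288.9, 105.1)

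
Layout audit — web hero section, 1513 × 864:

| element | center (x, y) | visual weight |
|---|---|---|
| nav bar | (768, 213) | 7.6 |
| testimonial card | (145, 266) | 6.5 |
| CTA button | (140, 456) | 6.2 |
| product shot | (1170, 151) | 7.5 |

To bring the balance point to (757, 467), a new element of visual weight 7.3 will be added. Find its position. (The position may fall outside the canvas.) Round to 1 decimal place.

(1390.2, 1244.4)

After adding the new element, total weight = 7.6 + 6.5 + 6.2 + 7.5 + 7.3 = 35.1.
x: need Σw·x = 35.1·757 = 26570.7. Existing = 7.6·768 + 6.5·145 + 6.2·140 + 7.5·1170 = 16422.3. Remainder 10148.4 / 7.3 ≈ 1390.19.
y: need Σw·y = 35.1·467 = 16391.7. Existing = 7.6·213 + 6.5·266 + 6.2·456 + 7.5·151 = 7307.5. Remainder 9084.2 / 7.3 ≈ 1244.41.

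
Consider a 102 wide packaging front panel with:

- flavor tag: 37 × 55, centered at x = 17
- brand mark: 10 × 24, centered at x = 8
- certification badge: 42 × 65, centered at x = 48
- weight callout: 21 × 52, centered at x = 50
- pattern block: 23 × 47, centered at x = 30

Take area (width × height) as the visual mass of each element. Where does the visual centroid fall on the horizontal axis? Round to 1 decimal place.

x ≈ 35.5

Taking area as weight: flavor tag 37·55 = 2035, brand mark 10·24 = 240, certification badge 42·65 = 2730, weight callout 21·52 = 1092, pattern block 23·47 = 1081. Sum 7178.
x: (2035·17 + 240·8 + 2730·48 + 1092·50 + 1081·30) / 7178 = 254585 / 7178 ≈ 35.47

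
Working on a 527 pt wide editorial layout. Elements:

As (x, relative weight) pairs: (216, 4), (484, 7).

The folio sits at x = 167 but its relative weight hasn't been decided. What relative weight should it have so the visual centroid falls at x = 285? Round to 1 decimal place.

Fixed elements: Σw = 4 + 7 = 11, Σw·x = 4·216 + 7·484 = 4252.
Balance at x = 285 requires (4252 + w·167) / (11 + w) = 285.
Rearranging, w·(167 − 285) = 285·11 − 4252 = -1117, so w ≈ -1117/-118 = 9.47.

w ≈ 9.5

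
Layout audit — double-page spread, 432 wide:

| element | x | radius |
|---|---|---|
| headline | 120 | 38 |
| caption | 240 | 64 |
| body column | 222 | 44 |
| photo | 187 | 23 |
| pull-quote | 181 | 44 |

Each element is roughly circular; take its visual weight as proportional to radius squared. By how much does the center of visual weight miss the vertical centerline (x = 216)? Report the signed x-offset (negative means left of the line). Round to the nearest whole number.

≈ -11

Weights ∝ r²: headline 38² = 1444, caption 64² = 4096, body column 44² = 1936, photo 23² = 529, pull-quote 44² = 1936; Σw = 9941.
x-moment: 1444·120 + 4096·240 + 1936·222 + 529·187 + 1936·181 = 2035451; centroid 2035451/9941 ≈ 204.75.
Difference: 204.75 − 216 ≈ -11.25.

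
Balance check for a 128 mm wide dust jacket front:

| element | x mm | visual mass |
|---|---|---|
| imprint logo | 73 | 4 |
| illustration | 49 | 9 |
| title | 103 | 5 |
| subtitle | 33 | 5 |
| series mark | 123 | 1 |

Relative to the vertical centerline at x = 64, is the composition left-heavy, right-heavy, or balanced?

Σw = 4 + 9 + 5 + 5 + 1 = 24.
x: (4·73 + 9·49 + 5·103 + 5·33 + 1·123) / 24 = 1536 / 24 ≈ 64.00
That equals the midline 64 — balanced.

balanced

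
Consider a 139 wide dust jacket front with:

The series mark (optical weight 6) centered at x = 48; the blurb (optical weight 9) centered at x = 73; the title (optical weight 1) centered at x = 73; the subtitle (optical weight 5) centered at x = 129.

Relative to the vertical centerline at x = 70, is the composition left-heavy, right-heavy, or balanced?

Σw = 6 + 9 + 1 + 5 = 21.
x-moment: 6·48 + 9·73 + 1·73 + 5·129 = 1663; centroid 1663/21 ≈ 79.19.
79.2 lies right of the midline 70, so the layout is right-heavy.

right-heavy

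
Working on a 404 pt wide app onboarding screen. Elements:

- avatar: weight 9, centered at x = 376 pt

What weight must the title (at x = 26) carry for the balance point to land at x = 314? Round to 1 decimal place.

w ≈ 1.9

The single fixed element contributes weight 9, moment 9·376 = 3384.
Set Σw·x/Σw = 314: (3384 + 26w) = 314·(9 + w).
Rearranging, w·(26 − 314) = 314·9 − 3384 = -558, so w ≈ -558/-288 = 1.94.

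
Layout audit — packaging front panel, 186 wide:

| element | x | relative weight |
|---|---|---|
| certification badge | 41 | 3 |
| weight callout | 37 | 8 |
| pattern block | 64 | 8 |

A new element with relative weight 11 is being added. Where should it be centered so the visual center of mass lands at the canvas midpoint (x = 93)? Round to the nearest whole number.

After adding the new element, total weight = 3 + 8 + 8 + 11 = 30.
Along x: (931 + 11·x) / 30 = 93 (existing moment 3·41 + 8·37 + 8·64 = 931) ⇒ x = (2790 − 931) / 11 ≈ 169.00.

x ≈ 169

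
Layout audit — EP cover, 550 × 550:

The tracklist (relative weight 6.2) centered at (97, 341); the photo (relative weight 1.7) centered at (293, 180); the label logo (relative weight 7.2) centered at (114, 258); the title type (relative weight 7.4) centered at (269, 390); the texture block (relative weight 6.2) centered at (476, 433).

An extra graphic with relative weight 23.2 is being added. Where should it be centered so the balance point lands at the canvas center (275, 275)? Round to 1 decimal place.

New total weight: (6.2 + 1.7 + 7.2 + 7.4 + 6.2) + 23.2 = 51.9.
x: need Σw·x = 51.9·275 = 14272.5. Existing = 6.2·97 + 1.7·293 + 7.2·114 + 7.4·269 + 6.2·476 = 6862.1. Remainder 7410.4 / 23.2 ≈ 319.41.
y: need Σw·y = 51.9·275 = 14272.5. Existing = 6.2·341 + 1.7·180 + 7.2·258 + 7.4·390 + 6.2·433 = 9848.4. Remainder 4424.1 / 23.2 ≈ 190.69.

(319.4, 190.7)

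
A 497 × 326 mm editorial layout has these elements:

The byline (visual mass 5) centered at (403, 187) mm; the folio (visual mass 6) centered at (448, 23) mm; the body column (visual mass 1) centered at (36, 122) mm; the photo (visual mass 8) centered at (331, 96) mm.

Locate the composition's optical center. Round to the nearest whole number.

Weights sum to 5 + 6 + 1 + 8 = 20.
Σw·x = 5·403 + 6·448 + 1·36 + 8·331 = 7387, so x̄ = 7387/20 ≈ 369.35.
Σw·y = 5·187 + 6·23 + 1·122 + 8·96 = 1963, so ȳ = 1963/20 ≈ 98.15.

(369, 98)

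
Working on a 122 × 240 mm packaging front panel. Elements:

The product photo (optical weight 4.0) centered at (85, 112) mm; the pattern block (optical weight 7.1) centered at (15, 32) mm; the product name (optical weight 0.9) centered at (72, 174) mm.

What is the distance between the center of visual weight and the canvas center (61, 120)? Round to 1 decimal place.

≈ 53.9 mm

Σw = 4.0 + 7.1 + 0.9 = 12.0.
Σw·x = 4.0·85 + 7.1·15 + 0.9·72 = 511.3, so x̄ = 511.3/12.0 ≈ 42.61.
Σw·y = 4.0·112 + 7.1·32 + 0.9·174 = 831.8, so ȳ = 831.8/12.0 ≈ 69.32.
Relative to (61, 120): Δ = (-18.39, -50.68); |Δ| = √(-18.39² + -50.68²) ≈ 53.92.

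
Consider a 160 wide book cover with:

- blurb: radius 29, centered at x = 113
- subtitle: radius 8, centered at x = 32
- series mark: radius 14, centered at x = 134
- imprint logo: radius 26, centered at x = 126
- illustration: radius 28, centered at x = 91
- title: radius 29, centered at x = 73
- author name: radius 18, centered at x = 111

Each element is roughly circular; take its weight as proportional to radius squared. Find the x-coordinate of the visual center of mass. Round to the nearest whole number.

x ≈ 101

r² weights: blurb 29² = 841, subtitle 8² = 64, series mark 14² = 196, imprint logo 26² = 676, illustration 28² = 784, title 29² = 841, author name 18² = 324. Total = 3726.
Σw·x = 377222; x̄ = 377222/3726 ≈ 101.24.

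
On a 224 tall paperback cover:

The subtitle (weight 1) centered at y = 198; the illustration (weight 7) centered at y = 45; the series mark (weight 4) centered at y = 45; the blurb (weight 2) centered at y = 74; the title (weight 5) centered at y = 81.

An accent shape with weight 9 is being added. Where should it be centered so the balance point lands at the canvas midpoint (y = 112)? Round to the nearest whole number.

With the accent shape, Σw becomes 1 + 7 + 4 + 2 + 5 + 9 = 28.
Along y: (1246 + 9·y) / 28 = 112 (existing moment 1·198 + 7·45 + 4·45 + 2·74 + 5·81 = 1246) ⇒ y = (3136 − 1246) / 9 ≈ 210.00.

y ≈ 210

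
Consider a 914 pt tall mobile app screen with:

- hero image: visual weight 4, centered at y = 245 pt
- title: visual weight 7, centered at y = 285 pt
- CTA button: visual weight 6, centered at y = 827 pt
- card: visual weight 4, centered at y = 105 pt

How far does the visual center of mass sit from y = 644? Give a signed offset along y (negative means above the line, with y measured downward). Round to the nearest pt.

≈ -246 pt

Weights sum to 4 + 7 + 6 + 4 = 21.
y-moment: 4·245 + 7·285 + 6·827 + 4·105 = 8357; centroid 8357/21 ≈ 397.95.
Offset from y = 644: 397.95 − 644 ≈ -246.05.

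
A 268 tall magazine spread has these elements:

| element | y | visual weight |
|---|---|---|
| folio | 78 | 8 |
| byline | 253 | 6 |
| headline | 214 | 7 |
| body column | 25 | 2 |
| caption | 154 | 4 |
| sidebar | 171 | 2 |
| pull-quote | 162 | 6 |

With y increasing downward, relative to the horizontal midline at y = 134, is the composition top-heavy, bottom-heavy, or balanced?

Σw = 8 + 6 + 7 + 2 + 4 + 2 + 6 = 35.
y: (8·78 + 6·253 + 7·214 + 2·25 + 4·154 + 2·171 + 6·162) / 35 = 5620 / 35 ≈ 160.57
160.6 vs midline 134 → bottom-heavy.

bottom-heavy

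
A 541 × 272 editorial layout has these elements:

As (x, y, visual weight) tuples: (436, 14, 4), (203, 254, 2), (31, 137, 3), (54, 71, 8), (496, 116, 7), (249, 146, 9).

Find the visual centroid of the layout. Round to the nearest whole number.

Total weight = 4 + 2 + 3 + 8 + 7 + 9 = 33.
x-moment: 4·436 + 2·203 + 3·31 + 8·54 + 7·496 + 9·249 = 8388; centroid 8388/33 ≈ 254.18.
y-moment: 4·14 + 2·254 + 3·137 + 8·71 + 7·116 + 9·146 = 3669; centroid 3669/33 ≈ 111.18.

(254, 111)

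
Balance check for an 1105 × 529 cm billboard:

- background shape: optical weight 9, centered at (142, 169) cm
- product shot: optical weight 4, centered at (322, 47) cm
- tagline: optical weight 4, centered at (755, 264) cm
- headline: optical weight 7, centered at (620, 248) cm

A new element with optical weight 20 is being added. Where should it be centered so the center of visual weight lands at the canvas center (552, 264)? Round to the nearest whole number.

New total weight: (9 + 4 + 4 + 7) + 20 = 44.
Along x: (9926 + 20·x) / 44 = 552 (existing moment 9·142 + 4·322 + 4·755 + 7·620 = 9926) ⇒ x = (24288 − 9926) / 20 ≈ 718.10.
Along y: (4501 + 20·y) / 44 = 264 (existing moment 9·169 + 4·47 + 4·264 + 7·248 = 4501) ⇒ y = (11616 − 4501) / 20 ≈ 355.75.

(718, 356)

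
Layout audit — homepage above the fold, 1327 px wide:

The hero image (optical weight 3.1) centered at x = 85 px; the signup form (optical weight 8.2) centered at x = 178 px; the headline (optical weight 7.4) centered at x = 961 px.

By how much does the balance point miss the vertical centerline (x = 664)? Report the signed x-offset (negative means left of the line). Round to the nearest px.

≈ -192 px

Total weight = 3.1 + 8.2 + 7.4 = 18.7.
Σw·x = 3.1·85 + 8.2·178 + 7.4·961 = 8834.5, so x̄ = 8834.5/18.7 ≈ 472.43.
Difference: 472.43 − 664 ≈ -191.57.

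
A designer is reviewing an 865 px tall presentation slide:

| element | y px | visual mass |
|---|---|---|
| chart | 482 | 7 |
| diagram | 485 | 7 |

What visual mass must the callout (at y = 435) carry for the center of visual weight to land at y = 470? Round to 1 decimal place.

w ≈ 5.4

Known weights sum to 7 + 7 = 14; their moment is 7·482 + 7·485 = 6769.
Balance at y = 470 requires (6769 + w·435) / (14 + w) = 470.
Solving: w = (470·14 − 6769) / (435 − 470) = -189 / -35 ≈ 5.40.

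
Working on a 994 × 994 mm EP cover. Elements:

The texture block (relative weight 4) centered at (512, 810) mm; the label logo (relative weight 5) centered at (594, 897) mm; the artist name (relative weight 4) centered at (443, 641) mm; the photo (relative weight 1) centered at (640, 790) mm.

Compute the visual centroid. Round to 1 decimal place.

Σw = 4 + 5 + 4 + 1 = 14.
x-moment: 4·512 + 5·594 + 4·443 + 1·640 = 7430; centroid 7430/14 ≈ 530.71.
y-moment: 4·810 + 5·897 + 4·641 + 1·790 = 11079; centroid 11079/14 ≈ 791.36.

(530.7, 791.4)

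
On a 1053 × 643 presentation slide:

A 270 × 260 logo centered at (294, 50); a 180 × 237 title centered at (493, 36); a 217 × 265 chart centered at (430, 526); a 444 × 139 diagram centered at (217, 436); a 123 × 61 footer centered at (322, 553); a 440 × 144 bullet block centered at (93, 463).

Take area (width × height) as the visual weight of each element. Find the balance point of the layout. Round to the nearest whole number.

Taking area as weight: logo 270·260 = 70200, title 180·237 = 42660, chart 217·265 = 57505, diagram 444·139 = 61716, footer 123·61 = 7503, bullet block 440·144 = 63360. Sum 302944.
x: moment 88098148 / weight 302944 ≈ 290.81
Σw·y = 95686405; ȳ = 95686405/302944 ≈ 315.86.

(291, 316)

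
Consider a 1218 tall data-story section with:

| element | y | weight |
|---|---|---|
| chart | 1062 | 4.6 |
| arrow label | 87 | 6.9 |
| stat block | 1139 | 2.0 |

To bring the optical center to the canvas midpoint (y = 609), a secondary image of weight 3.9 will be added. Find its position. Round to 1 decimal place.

New total weight: (4.6 + 6.9 + 2.0) + 3.9 = 17.4.
Along y: (7763.5 + 3.9·y) / 17.4 = 609 (existing moment 4.6·1062 + 6.9·87 + 2.0·1139 = 7763.5) ⇒ y = (10596.6 − 7763.5) / 3.9 ≈ 726.44.

y ≈ 726.4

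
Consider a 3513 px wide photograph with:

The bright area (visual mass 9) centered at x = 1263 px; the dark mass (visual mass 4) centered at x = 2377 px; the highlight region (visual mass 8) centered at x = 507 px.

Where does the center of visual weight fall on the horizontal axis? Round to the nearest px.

x ≈ 1187

Weights sum to 9 + 4 + 8 = 21.
x: (9·1263 + 4·2377 + 8·507) / 21 = 24931 / 21 ≈ 1187.19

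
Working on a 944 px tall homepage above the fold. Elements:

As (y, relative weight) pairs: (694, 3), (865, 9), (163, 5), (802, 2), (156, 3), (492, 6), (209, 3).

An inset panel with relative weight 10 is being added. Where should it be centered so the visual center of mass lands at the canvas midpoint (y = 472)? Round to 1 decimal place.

y ≈ 301.9

After adding the inset panel, total weight = 3 + 9 + 5 + 2 + 3 + 6 + 3 + 10 = 41.
y: need Σw·y = 41·472 = 19352. Existing = 3·694 + 9·865 + 5·163 + 2·802 + 3·156 + 6·492 + 3·209 = 16333. Remainder 3019 / 10 ≈ 301.90.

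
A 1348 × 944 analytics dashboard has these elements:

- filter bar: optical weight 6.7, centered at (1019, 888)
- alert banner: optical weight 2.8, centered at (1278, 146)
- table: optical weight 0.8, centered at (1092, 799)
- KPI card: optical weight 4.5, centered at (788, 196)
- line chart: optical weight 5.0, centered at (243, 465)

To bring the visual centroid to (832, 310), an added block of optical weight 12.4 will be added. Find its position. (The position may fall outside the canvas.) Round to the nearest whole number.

After adding the added block, total weight = 6.7 + 2.8 + 0.8 + 4.5 + 5.0 + 12.4 = 32.2.
Along x: (16040.3 + 12.4·x) / 32.2 = 832 (existing moment 6.7·1019 + 2.8·1278 + 0.8·1092 + 4.5·788 + 5.0·243 = 16040.3) ⇒ x = (26790.4 − 16040.3) / 12.4 ≈ 866.94.
Along y: (10204.6 + 12.4·y) / 32.2 = 310 (existing moment 6.7·888 + 2.8·146 + 0.8·799 + 4.5·196 + 5.0·465 = 10204.6) ⇒ y = (9982.0 − 10204.6) / 12.4 ≈ -17.95.

(867, -18)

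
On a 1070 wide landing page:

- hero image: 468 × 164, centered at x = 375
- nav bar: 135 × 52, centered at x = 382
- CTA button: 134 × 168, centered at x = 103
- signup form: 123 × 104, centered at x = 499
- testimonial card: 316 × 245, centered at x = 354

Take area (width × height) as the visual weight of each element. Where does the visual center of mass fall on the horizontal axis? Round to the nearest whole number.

Areas: hero image 468·164 = 76752, nav bar 135·52 = 7020, CTA button 134·168 = 22512, signup form 123·104 = 12792, testimonial card 316·245 = 77420. Total weight = 196496.
x: (76752·375 + 7020·382 + 22512·103 + 12792·499 + 77420·354) / 196496 = 67572264 / 196496 ≈ 343.89

x ≈ 344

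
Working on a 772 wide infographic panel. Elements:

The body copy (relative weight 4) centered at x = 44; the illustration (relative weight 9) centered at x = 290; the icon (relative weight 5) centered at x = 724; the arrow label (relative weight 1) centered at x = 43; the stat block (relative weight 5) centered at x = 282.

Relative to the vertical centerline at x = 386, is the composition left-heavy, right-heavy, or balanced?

left-heavy

Σw = 4 + 9 + 5 + 1 + 5 = 24.
x-moment: 4·44 + 9·290 + 5·724 + 1·43 + 5·282 = 7859; centroid 7859/24 ≈ 327.46.
Since 327.5 is left of 386, the composition reads left-heavy.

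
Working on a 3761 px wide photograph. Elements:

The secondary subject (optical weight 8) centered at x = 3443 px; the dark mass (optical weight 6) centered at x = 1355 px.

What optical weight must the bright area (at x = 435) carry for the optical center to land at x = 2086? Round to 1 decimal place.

w ≈ 3.9

Fixed elements: Σw = 8 + 6 = 14, Σw·x = 8·3443 + 6·1355 = 35674.
For the centroid to hit 2086: (35674 + w·435) / (14 + w) = 2086.
So w = (2086·14 − 35674)/(435 − 2086) = -6470/-1651 ≈ 3.92.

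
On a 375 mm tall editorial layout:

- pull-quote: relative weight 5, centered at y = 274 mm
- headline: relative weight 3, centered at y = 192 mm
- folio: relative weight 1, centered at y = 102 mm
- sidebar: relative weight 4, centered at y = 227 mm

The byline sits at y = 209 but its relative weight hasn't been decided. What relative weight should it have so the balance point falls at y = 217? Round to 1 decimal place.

Known weights sum to 5 + 3 + 1 + 4 = 13; their moment is 5·274 + 3·192 + 1·102 + 4·227 = 2956.
Balance at y = 217 requires (2956 + w·209) / (13 + w) = 217.
Rearranging, w·(209 − 217) = 217·13 − 2956 = -135, so w ≈ -135/-8 = 16.88.

w ≈ 16.9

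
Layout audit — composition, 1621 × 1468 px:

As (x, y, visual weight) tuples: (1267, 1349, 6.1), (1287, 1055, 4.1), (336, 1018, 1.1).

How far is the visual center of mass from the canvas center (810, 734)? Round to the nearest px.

≈ 605 px

Σw = 6.1 + 4.1 + 1.1 = 11.3.
x: (6.1·1267 + 4.1·1287 + 1.1·336) / 11.3 = 13375.0 / 11.3 ≈ 1183.63
y: (6.1·1349 + 4.1·1055 + 1.1·1018) / 11.3 = 13674.2 / 11.3 ≈ 1210.11
Offset from (810, 734): Δx ≈ 373.63, Δy ≈ 476.11; distance = √(Δx² + Δy²) ≈ 605.21.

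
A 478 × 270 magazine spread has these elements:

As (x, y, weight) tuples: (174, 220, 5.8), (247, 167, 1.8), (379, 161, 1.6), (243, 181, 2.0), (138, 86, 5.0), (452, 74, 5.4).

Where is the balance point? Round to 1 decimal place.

(262.8, 140.1)

Total weight = 5.8 + 1.8 + 1.6 + 2.0 + 5.0 + 5.4 = 21.6.
Σw·x = 5677.0; x̄ = 5677.0/21.6 ≈ 262.82.
y: moment 3025.8 / weight 21.6 ≈ 140.08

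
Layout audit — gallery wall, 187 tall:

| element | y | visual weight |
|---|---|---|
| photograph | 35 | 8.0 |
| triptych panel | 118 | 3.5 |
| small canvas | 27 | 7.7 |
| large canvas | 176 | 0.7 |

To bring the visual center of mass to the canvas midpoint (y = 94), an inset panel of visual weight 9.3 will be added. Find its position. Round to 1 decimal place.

y ≈ 185.0

After adding the inset panel, total weight = 8.0 + 3.5 + 7.7 + 0.7 + 9.3 = 29.2.
y: target moment 29.2×94 = 2744.8; current 8.0·35 + 3.5·118 + 7.7·27 + 0.7·176 = 1024.1; the inset panel supplies 1720.7, so y = 1720.7/9.3 ≈ 185.02.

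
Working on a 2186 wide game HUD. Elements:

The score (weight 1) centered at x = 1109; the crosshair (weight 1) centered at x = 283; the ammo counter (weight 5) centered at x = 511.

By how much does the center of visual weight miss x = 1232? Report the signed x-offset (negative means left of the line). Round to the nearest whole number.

Σw = 1 + 1 + 5 = 7.
x: (1·1109 + 1·283 + 5·511) / 7 = 3947 / 7 ≈ 563.86
Against x = 1232, that's 563.86 − 1232 = -668.14.

≈ -668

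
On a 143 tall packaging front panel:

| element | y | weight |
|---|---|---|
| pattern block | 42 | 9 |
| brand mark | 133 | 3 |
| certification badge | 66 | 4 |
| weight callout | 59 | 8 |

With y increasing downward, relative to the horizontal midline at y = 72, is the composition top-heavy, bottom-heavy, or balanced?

top-heavy

Total weight = 9 + 3 + 4 + 8 = 24.
Σw·y = 9·42 + 3·133 + 4·66 + 8·59 = 1513, so ȳ = 1513/24 ≈ 63.04.
63.0 vs midline 72 → top-heavy.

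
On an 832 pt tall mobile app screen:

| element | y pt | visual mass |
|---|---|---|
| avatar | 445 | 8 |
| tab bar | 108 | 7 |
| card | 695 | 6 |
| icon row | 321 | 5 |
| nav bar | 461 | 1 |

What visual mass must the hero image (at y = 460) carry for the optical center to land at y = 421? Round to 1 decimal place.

Existing Σw = 27 (8 + 7 + 6 + 5 + 1); existing moment 8·445 + 7·108 + 6·695 + 5·321 + 1·461 = 10552.
Set Σw·y/Σw = 421: (10552 + 460w) = 421·(27 + w).
So w = (421·27 − 10552)/(460 − 421) = 815/39 ≈ 20.90.

w ≈ 20.9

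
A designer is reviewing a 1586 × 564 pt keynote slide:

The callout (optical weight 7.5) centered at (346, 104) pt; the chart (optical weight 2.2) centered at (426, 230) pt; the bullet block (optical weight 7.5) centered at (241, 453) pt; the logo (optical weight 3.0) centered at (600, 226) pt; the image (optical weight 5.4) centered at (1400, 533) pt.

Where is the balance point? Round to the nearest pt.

Weights sum to 7.5 + 2.2 + 7.5 + 3.0 + 5.4 = 25.6.
Σw·x = 7.5·346 + 2.2·426 + 7.5·241 + 3.0·600 + 5.4·1400 = 14699.7, so x̄ = 14699.7/25.6 ≈ 574.21.
Σw·y = 7.5·104 + 2.2·230 + 7.5·453 + 3.0·226 + 5.4·533 = 8239.7, so ȳ = 8239.7/25.6 ≈ 321.86.

(574, 322)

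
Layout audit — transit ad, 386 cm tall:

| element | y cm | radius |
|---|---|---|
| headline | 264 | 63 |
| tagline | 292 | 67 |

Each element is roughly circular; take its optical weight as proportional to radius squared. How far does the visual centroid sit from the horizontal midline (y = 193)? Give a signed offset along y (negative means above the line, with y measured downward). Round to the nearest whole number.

≈ 86 cm

r² weights: headline 63² = 3969, tagline 67² = 4489. Total = 8458.
y-moment: 3969·264 + 4489·292 = 2358604; centroid 2358604/8458 ≈ 278.86.
Difference: 278.86 − 193 ≈ 85.86.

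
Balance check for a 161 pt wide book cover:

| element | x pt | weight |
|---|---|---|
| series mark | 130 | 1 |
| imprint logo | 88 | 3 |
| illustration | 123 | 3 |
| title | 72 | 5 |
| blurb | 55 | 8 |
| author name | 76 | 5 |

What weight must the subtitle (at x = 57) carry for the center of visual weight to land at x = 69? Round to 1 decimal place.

Fixed elements: Σw = 1 + 3 + 3 + 5 + 8 + 5 = 25, Σw·x = 1·130 + 3·88 + 3·123 + 5·72 + 8·55 + 5·76 = 1943.
Balance at x = 69 requires (1943 + w·57) / (25 + w) = 69.
So w = (69·25 − 1943)/(57 − 69) = -218/-12 ≈ 18.17.

w ≈ 18.2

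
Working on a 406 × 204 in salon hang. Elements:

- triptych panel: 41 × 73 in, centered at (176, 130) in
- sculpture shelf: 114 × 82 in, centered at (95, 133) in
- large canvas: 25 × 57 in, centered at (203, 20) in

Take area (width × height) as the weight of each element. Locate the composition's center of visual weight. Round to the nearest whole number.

(124, 121)

Areas → weights: triptych panel 41·73 = 2993, sculpture shelf 114·82 = 9348, large canvas 25·57 = 1425; Σw = 13766.
x-moment: 2993·176 + 9348·95 + 1425·203 = 1704103; centroid 1704103/13766 ≈ 123.79.
y-moment: 2993·130 + 9348·133 + 1425·20 = 1660874; centroid 1660874/13766 ≈ 120.65.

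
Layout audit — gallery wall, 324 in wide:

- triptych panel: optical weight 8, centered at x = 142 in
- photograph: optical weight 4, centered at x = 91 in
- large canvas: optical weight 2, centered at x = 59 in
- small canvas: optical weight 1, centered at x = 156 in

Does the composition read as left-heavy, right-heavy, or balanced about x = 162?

left-heavy

Weights sum to 8 + 4 + 2 + 1 = 15.
Σw·x = 8·142 + 4·91 + 2·59 + 1·156 = 1774, so x̄ = 1774/15 ≈ 118.27.
Since 118.3 is left of 162, the composition reads left-heavy.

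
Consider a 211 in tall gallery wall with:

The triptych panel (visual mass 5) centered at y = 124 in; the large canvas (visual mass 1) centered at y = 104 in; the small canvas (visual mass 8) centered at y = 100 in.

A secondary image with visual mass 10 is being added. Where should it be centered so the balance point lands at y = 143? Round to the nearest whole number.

New total weight: (5 + 1 + 8) + 10 = 24.
Along y: (1524 + 10·y) / 24 = 143 (existing moment 5·124 + 1·104 + 8·100 = 1524) ⇒ y = (3432 − 1524) / 10 ≈ 190.80.

y ≈ 191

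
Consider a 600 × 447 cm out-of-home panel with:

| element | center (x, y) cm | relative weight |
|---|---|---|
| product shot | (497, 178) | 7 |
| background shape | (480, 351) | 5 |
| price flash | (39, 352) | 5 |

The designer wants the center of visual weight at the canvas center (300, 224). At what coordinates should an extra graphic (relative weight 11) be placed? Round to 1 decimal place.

(211.5, 137.4)

After adding the extra graphic, total weight = 7 + 5 + 5 + 11 = 28.
x: need Σw·x = 28·300 = 8400. Existing = 7·497 + 5·480 + 5·39 = 6074. Remainder 2326 / 11 ≈ 211.45.
y: need Σw·y = 28·224 = 6272. Existing = 7·178 + 5·351 + 5·352 = 4761. Remainder 1511 / 11 ≈ 137.36.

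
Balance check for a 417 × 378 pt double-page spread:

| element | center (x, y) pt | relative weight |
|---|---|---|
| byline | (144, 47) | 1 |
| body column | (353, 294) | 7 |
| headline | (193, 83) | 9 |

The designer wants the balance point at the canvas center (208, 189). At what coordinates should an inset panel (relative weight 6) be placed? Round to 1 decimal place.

New total weight: (1 + 7 + 9) + 6 = 23.
Along x: (4352 + 6·x) / 23 = 208 (existing moment 1·144 + 7·353 + 9·193 = 4352) ⇒ x = (4784 − 4352) / 6 ≈ 72.00.
Along y: (2852 + 6·y) / 23 = 189 (existing moment 1·47 + 7·294 + 9·83 = 2852) ⇒ y = (4347 − 2852) / 6 ≈ 249.17.

(72.0, 249.2)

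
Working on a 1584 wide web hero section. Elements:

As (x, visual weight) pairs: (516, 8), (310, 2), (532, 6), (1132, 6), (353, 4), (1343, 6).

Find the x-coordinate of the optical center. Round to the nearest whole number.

x ≈ 756

Weights sum to 8 + 2 + 6 + 6 + 4 + 6 = 32.
x-moment: 8·516 + 2·310 + 6·532 + 6·1132 + 4·353 + 6·1343 = 24202; centroid 24202/32 ≈ 756.31.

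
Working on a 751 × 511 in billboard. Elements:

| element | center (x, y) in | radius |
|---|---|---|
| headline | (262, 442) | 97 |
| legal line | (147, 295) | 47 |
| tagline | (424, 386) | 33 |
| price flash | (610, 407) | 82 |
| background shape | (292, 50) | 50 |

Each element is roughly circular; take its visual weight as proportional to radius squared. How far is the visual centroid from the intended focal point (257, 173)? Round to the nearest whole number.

Weights ∝ r²: headline 97² = 9409, legal line 47² = 2209, tagline 33² = 1089, price flash 82² = 6724, background shape 50² = 2500; Σw = 21931.
x: (9409·262 + 2209·147 + 1089·424 + 6724·610 + 2500·292) / 21931 = 8083257 / 21931 ≈ 368.58
y: (9409·442 + 2209·295 + 1089·386 + 6724·407 + 2500·50) / 21931 = 8092455 / 21931 ≈ 369.00
From (257, 173): dx = 111.58, dy = 196.00, so the distance is √(dx²+dy²) ≈ 225.53.

≈ 226 in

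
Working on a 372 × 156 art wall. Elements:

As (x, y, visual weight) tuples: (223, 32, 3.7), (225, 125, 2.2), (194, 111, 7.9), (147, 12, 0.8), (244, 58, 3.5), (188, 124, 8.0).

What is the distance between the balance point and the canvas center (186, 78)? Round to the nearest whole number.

≈ 25

Weights sum to 3.7 + 2.2 + 7.9 + 0.8 + 3.5 + 8.0 = 26.1.
Σw·x = 3.7·223 + 2.2·225 + 7.9·194 + 0.8·147 + 3.5·244 + 8.0·188 = 5328.3, so x̄ = 5328.3/26.1 ≈ 204.15.
Σw·y = 3.7·32 + 2.2·125 + 7.9·111 + 0.8·12 + 3.5·58 + 8.0·124 = 2474.9, so ȳ = 2474.9/26.1 ≈ 94.82.
From (186, 78): dx = 18.15, dy = 16.82, so the distance is √(dx²+dy²) ≈ 24.75.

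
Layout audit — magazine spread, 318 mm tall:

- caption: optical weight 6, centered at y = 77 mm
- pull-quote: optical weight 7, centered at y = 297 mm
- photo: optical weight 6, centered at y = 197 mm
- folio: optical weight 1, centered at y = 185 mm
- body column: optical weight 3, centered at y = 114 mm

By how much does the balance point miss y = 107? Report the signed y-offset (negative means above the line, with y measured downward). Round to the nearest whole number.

Σw = 6 + 7 + 6 + 1 + 3 = 23.
Σw·y = 6·77 + 7·297 + 6·197 + 1·185 + 3·114 = 4250, so ȳ = 4250/23 ≈ 184.78.
Offset from y = 107: 184.78 − 107 ≈ 77.78.

≈ 78 mm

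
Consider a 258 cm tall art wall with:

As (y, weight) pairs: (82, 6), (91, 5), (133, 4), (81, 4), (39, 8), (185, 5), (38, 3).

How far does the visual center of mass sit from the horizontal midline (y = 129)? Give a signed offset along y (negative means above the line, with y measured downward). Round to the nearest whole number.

≈ -39 cm

Weights sum to 6 + 5 + 4 + 4 + 8 + 5 + 3 = 35.
y: moment 3154 / weight 35 ≈ 90.11
Difference: 90.11 − 129 ≈ -38.89.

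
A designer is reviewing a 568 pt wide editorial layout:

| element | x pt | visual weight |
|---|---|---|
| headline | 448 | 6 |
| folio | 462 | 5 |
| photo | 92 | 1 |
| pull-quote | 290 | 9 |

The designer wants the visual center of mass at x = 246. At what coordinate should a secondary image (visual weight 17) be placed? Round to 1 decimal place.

x ≈ 96.9

After adding the secondary image, total weight = 6 + 5 + 1 + 9 + 17 = 38.
x: need Σw·x = 38·246 = 9348. Existing = 6·448 + 5·462 + 1·92 + 9·290 = 7700. Remainder 1648 / 17 ≈ 96.94.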